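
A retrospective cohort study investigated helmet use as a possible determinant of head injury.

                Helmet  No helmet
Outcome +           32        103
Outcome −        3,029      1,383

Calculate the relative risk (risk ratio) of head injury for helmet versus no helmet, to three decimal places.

0.151

Reading the table with exposure as columns: a = 32 (Helmet, case), b = 3029 (Helmet, non-case), c = 103 (No helmet, case), d = 1383.
Risk in exposed = 32/3061 = 0.01045; risk in unexposed = 103/1486 = 0.06931.
RR = 0.01045 / 0.06931 = 0.15082
The risk is 85% lower among the exposed than among the unexposed.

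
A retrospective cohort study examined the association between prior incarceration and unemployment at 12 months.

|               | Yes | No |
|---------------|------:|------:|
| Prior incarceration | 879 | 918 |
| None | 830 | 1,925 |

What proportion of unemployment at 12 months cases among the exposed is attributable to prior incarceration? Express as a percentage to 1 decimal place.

Cells: a = 879, b = 918, c = 830, d = 1925.
Risk in exposed = 879/1797 = 0.48915; risk in unexposed = 830/2755 = 0.30127.
RR = 0.48915/0.30127 = 1.62362
AR% = (RR − 1)/RR × 100 = (1.62362 − 1)/1.62362 × 100 = 38.4092%

38.4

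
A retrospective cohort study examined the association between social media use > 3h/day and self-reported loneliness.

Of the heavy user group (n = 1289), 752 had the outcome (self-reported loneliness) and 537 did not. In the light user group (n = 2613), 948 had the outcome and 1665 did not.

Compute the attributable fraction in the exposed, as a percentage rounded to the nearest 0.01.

From the description: a = 752, b = 537, c = 948, d = 1665.
Risk in exposed = 752/1289 = 0.58340; risk in unexposed = 948/2613 = 0.36280.
RR = 0.58340/0.36280 = 1.60804
AR% = (RR − 1)/RR × 100 = (1.60804 − 1)/1.60804 × 100 = 37.8124%

37.81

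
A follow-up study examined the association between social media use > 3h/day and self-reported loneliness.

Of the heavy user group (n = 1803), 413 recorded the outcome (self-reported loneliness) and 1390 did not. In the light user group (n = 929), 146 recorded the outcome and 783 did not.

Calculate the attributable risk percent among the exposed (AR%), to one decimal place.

31.4

From the description: a = 413, b = 1390, c = 146, d = 783.
Risk in exposed = 413/1803 = 0.22906; risk in unexposed = 146/929 = 0.15716.
RR = 0.22906/0.15716 = 1.45753
AR% = (RR − 1)/RR × 100 = (1.45753 − 1)/1.45753 × 100 = 31.3907%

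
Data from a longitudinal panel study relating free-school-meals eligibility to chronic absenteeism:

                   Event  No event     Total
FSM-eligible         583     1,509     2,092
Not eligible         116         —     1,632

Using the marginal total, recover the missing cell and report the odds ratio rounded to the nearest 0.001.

5.049

The missing cell is in the unexposed row: 1632 − 116 = 1516.
So a = 583, b = 1509, c = 116, d = 1516.
OR = (a·d)/(b·c) = (583 × 1516) / (1509 × 116) = 883828 / 175044 = 5.04918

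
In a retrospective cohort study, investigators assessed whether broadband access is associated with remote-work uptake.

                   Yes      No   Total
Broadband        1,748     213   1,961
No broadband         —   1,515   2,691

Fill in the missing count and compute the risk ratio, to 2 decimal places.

2.04

The missing cell is in the unexposed row: 2691 − 1515 = 1176.
So a = 1748, b = 213, c = 1176, d = 1515.
RR = [a/(a+b)] / [c/(c+d)] = (1748/1961) / (1176/2691) = 0.89138/0.43701 = 2.03972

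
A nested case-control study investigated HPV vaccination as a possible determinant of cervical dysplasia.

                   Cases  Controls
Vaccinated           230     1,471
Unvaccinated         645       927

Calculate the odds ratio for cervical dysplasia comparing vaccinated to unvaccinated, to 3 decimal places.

Cells: a = 230, b = 1471, c = 645, d = 927.
OR = (a·d)/(b·c) = (230 × 927) / (1471 × 645) = 213210 / 948795 = 0.22472
Exposure is associated with lower odds of cervical dysplasia (OR = 0.22 < 1).

0.225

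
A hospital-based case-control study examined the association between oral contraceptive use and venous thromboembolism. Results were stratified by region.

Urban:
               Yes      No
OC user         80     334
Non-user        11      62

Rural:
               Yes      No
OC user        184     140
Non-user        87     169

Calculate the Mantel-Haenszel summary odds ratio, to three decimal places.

2.235

OR_MH = Σ(aᵢdᵢ/nᵢ) / Σ(bᵢcᵢ/nᵢ), where nᵢ is the stratum total.
Stratum 1 (Urban): n = 487; a·d/n = 80·62/487 = 10.1848; b·c/n = 334·11/487 = 7.5441
Stratum 2 (Rural): n = 580; a·d/n = 184·169/580 = 53.6138; b·c/n = 140·87/580 = 21.0000
OR_MH = (10.1848 + 53.6138) / (7.5441 + 21.0000) = 63.7986 / 28.5441 = 2.23509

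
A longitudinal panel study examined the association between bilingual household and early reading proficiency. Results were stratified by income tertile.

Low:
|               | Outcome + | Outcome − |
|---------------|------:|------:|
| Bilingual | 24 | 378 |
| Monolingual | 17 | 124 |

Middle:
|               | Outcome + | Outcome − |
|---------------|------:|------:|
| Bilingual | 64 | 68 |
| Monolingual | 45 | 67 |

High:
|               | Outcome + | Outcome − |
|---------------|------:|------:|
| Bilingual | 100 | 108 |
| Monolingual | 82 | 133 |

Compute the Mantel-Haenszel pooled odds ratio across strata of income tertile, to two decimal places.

OR_MH = Σ(aᵢdᵢ/nᵢ) / Σ(bᵢcᵢ/nᵢ), where nᵢ is the stratum total.
Stratum 1 (Low): n = 543; a·d/n = 24·124/543 = 5.4807; b·c/n = 378·17/543 = 11.8343
Stratum 2 (Middle): n = 244; a·d/n = 64·67/244 = 17.5738; b·c/n = 68·45/244 = 12.5410
Stratum 3 (High): n = 423; a·d/n = 100·133/423 = 31.4421; b·c/n = 108·82/423 = 20.9362
OR_MH = (5.4807 + 17.5738 + 31.4421) / (11.8343 + 12.5410 + 20.9362) = 54.4965 / 45.3114 = 1.20271

1.20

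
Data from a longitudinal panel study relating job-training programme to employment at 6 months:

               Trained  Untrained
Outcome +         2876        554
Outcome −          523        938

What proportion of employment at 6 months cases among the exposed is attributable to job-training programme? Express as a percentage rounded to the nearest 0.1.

56.1

Reading the table with exposure as columns: a = 2876 (Trained, case), b = 523 (Trained, non-case), c = 554 (Untrained, case), d = 938.
Risk in exposed = 2876/3399 = 0.84613; risk in unexposed = 554/1492 = 0.37131.
RR = 0.84613/0.37131 = 2.27875
AR% = (RR − 1)/RR × 100 = (2.27875 − 1)/2.27875 × 100 = 56.1163%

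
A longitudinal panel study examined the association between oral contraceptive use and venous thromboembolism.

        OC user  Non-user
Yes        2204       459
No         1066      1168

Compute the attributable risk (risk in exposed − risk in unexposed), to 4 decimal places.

Reading the table with exposure as columns: a = 2204 (OC user, case), b = 1066 (OC user, non-case), c = 459 (Non-user, case), d = 1168.
Risk in exposed = 2204/3270 = 0.674006; risk in unexposed = 459/1627 = 0.282114.
Risk difference = 0.674006 − 0.282114 = 0.391892

0.3919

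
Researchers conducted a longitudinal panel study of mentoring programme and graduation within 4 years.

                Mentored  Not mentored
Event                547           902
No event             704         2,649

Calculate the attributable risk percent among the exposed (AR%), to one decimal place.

Reading the table with exposure as columns: a = 547 (Mentored, case), b = 704 (Mentored, non-case), c = 902 (Not mentored, case), d = 2649.
Risk in exposed = 547/1251 = 0.43725; risk in unexposed = 902/3551 = 0.25401.
RR = 0.43725/0.25401 = 1.72137
AR% = (RR − 1)/RR × 100 = (1.72137 − 1)/1.72137 × 100 = 41.9067%

41.9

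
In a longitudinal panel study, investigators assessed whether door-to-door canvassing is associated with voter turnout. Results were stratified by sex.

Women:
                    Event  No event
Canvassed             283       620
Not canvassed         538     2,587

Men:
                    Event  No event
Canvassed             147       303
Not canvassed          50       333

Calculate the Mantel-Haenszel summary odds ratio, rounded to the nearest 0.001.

2.381

OR_MH = Σ(aᵢdᵢ/nᵢ) / Σ(bᵢcᵢ/nᵢ), where nᵢ is the stratum total.
Stratum 1 (Women): n = 4028; a·d/n = 283·2587/4028 = 181.7579; b·c/n = 620·538/4028 = 82.8103
Stratum 2 (Men): n = 833; a·d/n = 147·333/833 = 58.7647; b·c/n = 303·50/833 = 18.1873
OR_MH = (181.7579 + 58.7647) / (82.8103 + 18.1873) = 240.5227 / 100.9976 = 2.38147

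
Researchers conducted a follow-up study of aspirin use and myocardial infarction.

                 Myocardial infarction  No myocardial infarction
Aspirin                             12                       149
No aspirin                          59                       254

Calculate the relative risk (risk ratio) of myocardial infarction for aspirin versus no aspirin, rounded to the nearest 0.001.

0.395

Cells: a = 12, b = 149, c = 59, d = 254.
Risk in exposed = 12/161 = 0.07453; risk in unexposed = 59/313 = 0.18850.
RR = 0.07453 / 0.18850 = 0.39541
The risk is 60% lower among the exposed than among the unexposed.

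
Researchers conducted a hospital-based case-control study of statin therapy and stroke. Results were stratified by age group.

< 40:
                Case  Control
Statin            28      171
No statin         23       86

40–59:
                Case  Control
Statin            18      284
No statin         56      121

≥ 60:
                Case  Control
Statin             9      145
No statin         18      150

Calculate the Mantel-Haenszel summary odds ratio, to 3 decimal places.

0.306

OR_MH = Σ(aᵢdᵢ/nᵢ) / Σ(bᵢcᵢ/nᵢ), where nᵢ is the stratum total.
Stratum 1 (< 40): n = 308; a·d/n = 28·86/308 = 7.8182; b·c/n = 171·23/308 = 12.7695
Stratum 2 (40–59): n = 479; a·d/n = 18·121/479 = 4.5470; b·c/n = 284·56/479 = 33.2025
Stratum 3 (≥ 60): n = 322; a·d/n = 9·150/322 = 4.1925; b·c/n = 145·18/322 = 8.1056
OR_MH = (7.8182 + 4.5470 + 4.1925) / (12.7695 + 33.2025 + 8.1056) = 16.5577 / 54.0776 = 0.30618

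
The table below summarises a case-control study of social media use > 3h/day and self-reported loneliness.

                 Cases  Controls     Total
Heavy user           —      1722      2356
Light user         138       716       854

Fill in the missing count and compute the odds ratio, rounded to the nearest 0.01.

The missing cell is in the exposed row: 2356 − 1722 = 634.
So a = 634, b = 1722, c = 138, d = 716.
OR = (a·d)/(b·c) = (634 × 716) / (1722 × 138) = 453944 / 237636 = 1.91025

1.91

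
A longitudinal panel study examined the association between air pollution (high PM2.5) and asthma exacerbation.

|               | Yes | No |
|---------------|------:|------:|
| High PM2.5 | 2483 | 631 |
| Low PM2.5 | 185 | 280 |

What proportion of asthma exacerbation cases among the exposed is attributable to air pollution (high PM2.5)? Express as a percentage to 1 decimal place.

50.1

Cells: a = 2483, b = 631, c = 185, d = 280.
Risk in exposed = 2483/3114 = 0.79737; risk in unexposed = 185/465 = 0.39785.
RR = 0.79737/0.39785 = 2.00419
AR% = (RR − 1)/RR × 100 = (2.00419 − 1)/2.00419 × 100 = 50.1046%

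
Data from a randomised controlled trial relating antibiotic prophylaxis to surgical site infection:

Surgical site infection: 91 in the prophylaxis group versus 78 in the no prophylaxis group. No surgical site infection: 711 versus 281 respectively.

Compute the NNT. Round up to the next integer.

Risk in treated group = 91/802 = 0.11347; risk in control = 78/359 = 0.21727.
Absolute risk reduction = 0.21727 − 0.11347 = 0.10380
NNT = 1 / ARR = 1 / 0.10380 = 9.634 → round up → 10

10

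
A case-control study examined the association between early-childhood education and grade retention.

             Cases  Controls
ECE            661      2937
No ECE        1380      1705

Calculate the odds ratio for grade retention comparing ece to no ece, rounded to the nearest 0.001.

Cells: a = 661, b = 2937, c = 1380, d = 1705.
OR = (a·d)/(b·c) = (661 × 1705) / (2937 × 1380) = 1127005 / 4053060 = 0.27806
Exposure is associated with lower odds of grade retention (OR = 0.28 < 1).

0.278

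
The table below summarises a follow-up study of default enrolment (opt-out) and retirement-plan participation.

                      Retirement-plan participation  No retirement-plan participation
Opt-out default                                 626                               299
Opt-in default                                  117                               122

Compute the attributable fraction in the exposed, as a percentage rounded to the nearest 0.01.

Cells: a = 626, b = 299, c = 117, d = 122.
Risk in exposed = 626/925 = 0.67676; risk in unexposed = 117/239 = 0.48954.
RR = 0.67676/0.48954 = 1.38243
AR% = (RR − 1)/RR × 100 = (1.38243 − 1)/1.38243 × 100 = 27.6639%

27.66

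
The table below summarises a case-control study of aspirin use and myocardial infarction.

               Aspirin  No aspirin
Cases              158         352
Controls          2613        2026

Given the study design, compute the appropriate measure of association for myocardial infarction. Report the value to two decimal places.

0.35

Reading the table with exposure as columns: a = 158 (Aspirin, case), b = 2613 (Aspirin, non-case), c = 352 (No aspirin, case), d = 2026.
This is a case-control study: participants were sampled on outcome status, so risks in the source population cannot be estimated directly — relative risk is not valid here. The odds ratio is the appropriate measure.
OR = (a·d)/(b·c) = (158 × 2026) / (2613 × 352) = 320108 / 919776 = 0.34803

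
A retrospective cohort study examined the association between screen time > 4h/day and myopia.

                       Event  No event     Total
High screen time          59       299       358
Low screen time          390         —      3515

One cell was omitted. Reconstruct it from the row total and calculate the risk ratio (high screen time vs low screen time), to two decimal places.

1.49

The missing cell is in the unexposed row: 3515 − 390 = 3125.
So a = 59, b = 299, c = 390, d = 3125.
RR = [a/(a+b)] / [c/(c+d)] = (59/358) / (390/3515) = 0.16480/0.11095 = 1.48535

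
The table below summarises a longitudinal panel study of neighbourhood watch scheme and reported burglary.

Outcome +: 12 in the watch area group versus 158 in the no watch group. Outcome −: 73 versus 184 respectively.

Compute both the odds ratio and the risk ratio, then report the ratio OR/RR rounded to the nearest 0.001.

From the description: a = 12, b = 73, c = 158, d = 184.
OR = (12·184)/(73·158) = 2208/11534 = 0.19143
Risk in exposed = 12/85 = 0.14118; risk in unexposed = 158/342 = 0.46199; RR = 0.30558
OR/RR = 0.19143 / 0.30558 = 0.62645
The outcome is not rare, so the OR lies further from 1 than the RR.

0.626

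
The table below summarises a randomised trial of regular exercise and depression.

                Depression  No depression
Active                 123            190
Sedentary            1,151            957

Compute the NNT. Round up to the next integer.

7

Risk in treated group = 123/313 = 0.39297; risk in control = 1151/2108 = 0.54602.
Absolute risk reduction = 0.54602 − 0.39297 = 0.15304
NNT = 1 / ARR = 1 / 0.15304 = 6.534 → round up → 7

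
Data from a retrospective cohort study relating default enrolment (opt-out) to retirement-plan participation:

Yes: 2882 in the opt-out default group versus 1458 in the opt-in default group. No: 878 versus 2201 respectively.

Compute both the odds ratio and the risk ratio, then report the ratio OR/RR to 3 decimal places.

From the description: a = 2882, b = 878, c = 1458, d = 2201.
OR = (2882·2201)/(878·1458) = 6343282/1280124 = 4.95521
Risk in exposed = 2882/3760 = 0.76649; risk in unexposed = 1458/3659 = 0.39847; RR = 1.92358
OR/RR = 4.95521 / 1.92358 = 2.57603
The outcome is not rare, so the OR lies further from 1 than the RR.

2.576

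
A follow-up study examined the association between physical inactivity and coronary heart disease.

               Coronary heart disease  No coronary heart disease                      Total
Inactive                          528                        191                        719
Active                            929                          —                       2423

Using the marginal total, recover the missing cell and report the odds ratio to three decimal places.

4.446

The missing cell is in the unexposed row: 2423 − 929 = 1494.
So a = 528, b = 191, c = 929, d = 1494.
OR = (a·d)/(b·c) = (528 × 1494) / (191 × 929) = 788832 / 177439 = 4.44565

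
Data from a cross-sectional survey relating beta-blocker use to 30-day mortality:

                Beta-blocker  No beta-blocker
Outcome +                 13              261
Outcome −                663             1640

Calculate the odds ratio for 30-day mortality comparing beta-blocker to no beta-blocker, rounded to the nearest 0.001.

Reading the table with exposure as columns: a = 13 (Beta-blocker, case), b = 663 (Beta-blocker, non-case), c = 261 (No beta-blocker, case), d = 1640.
OR = (a·d)/(b·c) = (13 × 1640) / (663 × 261) = 21320 / 173043 = 0.12321
Exposure is associated with lower odds of 30-day mortality (OR = 0.12 < 1).

0.123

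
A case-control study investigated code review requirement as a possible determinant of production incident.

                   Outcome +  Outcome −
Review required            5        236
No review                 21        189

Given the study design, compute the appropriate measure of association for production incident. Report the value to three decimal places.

0.191

Cells: a = 5, b = 236, c = 21, d = 189.
This is a case-control study: participants were sampled on outcome status, so risks in the source population cannot be estimated directly — relative risk is not valid here. The odds ratio is the appropriate measure.
OR = (a·d)/(b·c) = (5 × 189) / (236 × 21) = 945 / 4956 = 0.19068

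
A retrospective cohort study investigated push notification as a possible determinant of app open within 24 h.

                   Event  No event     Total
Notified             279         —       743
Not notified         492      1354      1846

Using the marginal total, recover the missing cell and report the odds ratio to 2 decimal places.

The missing cell is in the exposed row: 743 − 279 = 464.
So a = 279, b = 464, c = 492, d = 1354.
OR = (a·d)/(b·c) = (279 × 1354) / (464 × 492) = 377766 / 228288 = 1.65478

1.65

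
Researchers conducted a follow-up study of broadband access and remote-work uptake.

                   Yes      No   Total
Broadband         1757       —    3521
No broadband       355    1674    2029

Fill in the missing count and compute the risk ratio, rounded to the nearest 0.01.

2.85

The missing cell is in the exposed row: 3521 − 1757 = 1764.
So a = 1757, b = 1764, c = 355, d = 1674.
RR = [a/(a+b)] / [c/(c+d)] = (1757/3521) / (355/2029) = 0.49901/0.17496 = 2.85207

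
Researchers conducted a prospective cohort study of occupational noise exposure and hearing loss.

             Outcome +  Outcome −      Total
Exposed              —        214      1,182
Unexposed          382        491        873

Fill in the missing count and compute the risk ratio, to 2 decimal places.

The missing cell is in the exposed row: 1182 − 214 = 968.
So a = 968, b = 214, c = 382, d = 491.
RR = [a/(a+b)] / [c/(c+d)] = (968/1182) / (382/873) = 0.81895/0.43757 = 1.87158

1.87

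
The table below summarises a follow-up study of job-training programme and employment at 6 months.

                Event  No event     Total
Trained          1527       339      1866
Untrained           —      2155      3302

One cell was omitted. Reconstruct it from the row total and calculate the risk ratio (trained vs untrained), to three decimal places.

The missing cell is in the unexposed row: 3302 − 2155 = 1147.
So a = 1527, b = 339, c = 1147, d = 2155.
RR = [a/(a+b)] / [c/(c+d)] = (1527/1866) / (1147/3302) = 0.81833/0.34737 = 2.35581

2.356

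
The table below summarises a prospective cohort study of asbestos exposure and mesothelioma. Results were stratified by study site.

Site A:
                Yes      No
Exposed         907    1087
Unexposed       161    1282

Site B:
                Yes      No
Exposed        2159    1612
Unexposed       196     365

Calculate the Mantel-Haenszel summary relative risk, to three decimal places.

RR_MH = Σ(aᵢ·n₀ᵢ/nᵢ) / Σ(cᵢ·n₁ᵢ/nᵢ), with n₁ᵢ = aᵢ+bᵢ (exposed), n₀ᵢ = cᵢ+dᵢ (unexposed), nᵢ = n₁ᵢ+n₀ᵢ.
Stratum 1 (Site A): n₁ = 1994, n₀ = 1443, n = 3437; a·n₀/n = 907·1443/3437 = 380.7975; c·n₁/n = 161·1994/3437 = 93.4053
Stratum 2 (Site B): n₁ = 3771, n₀ = 561, n = 4332; a·n₀/n = 2159·561/4332 = 279.5935; c·n₁/n = 196·3771/4332 = 170.6177
RR_MH = (380.7975 + 279.5935) / (93.4053 + 170.6177) = 660.3910 / 264.0230 = 2.50126

2.501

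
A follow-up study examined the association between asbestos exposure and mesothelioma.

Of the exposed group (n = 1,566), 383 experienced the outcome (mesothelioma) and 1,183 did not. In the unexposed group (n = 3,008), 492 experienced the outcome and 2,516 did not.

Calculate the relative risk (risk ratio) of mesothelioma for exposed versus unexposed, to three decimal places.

1.495

From the description: a = 383, b = 1183, c = 492, d = 2516.
Risk in exposed = 383/1566 = 0.24457; risk in unexposed = 492/3008 = 0.16356.
RR = 0.24457 / 0.16356 = 1.49527
The risk among the exposed is 1.50 times that among the unexposed.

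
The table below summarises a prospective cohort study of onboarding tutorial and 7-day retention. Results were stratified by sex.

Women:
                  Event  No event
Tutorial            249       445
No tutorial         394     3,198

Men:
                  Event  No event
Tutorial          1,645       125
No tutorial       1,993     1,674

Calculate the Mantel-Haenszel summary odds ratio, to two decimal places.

OR_MH = Σ(aᵢdᵢ/nᵢ) / Σ(bᵢcᵢ/nᵢ), where nᵢ is the stratum total.
Stratum 1 (Women): n = 4286; a·d/n = 249·3198/4286 = 185.7914; b·c/n = 445·394/4286 = 40.9076
Stratum 2 (Men): n = 5437; a·d/n = 1645·1674/5437 = 506.4797; b·c/n = 125·1993/5437 = 45.8203
OR_MH = (185.7914 + 506.4797) / (40.9076 + 45.8203) = 692.2711 / 86.7279 = 7.98210

7.98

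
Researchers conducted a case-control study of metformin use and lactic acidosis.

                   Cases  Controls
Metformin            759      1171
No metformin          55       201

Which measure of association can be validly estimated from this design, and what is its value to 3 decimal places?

2.369

Cells: a = 759, b = 1171, c = 55, d = 201.
This is a case-control study: participants were sampled on outcome status, so risks in the source population cannot be estimated directly — relative risk is not valid here. The odds ratio is the appropriate measure.
OR = (a·d)/(b·c) = (759 × 201) / (1171 × 55) = 152559 / 64405 = 2.36874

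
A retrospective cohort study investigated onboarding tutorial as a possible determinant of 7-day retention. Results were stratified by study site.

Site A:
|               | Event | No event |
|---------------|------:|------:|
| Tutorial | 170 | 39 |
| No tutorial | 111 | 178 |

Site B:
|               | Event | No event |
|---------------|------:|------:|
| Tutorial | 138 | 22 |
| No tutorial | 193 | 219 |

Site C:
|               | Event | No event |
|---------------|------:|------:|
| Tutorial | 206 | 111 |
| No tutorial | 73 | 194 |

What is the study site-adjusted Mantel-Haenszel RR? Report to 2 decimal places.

2.08

RR_MH = Σ(aᵢ·n₀ᵢ/nᵢ) / Σ(cᵢ·n₁ᵢ/nᵢ), with n₁ᵢ = aᵢ+bᵢ (exposed), n₀ᵢ = cᵢ+dᵢ (unexposed), nᵢ = n₁ᵢ+n₀ᵢ.
Stratum 1 (Site A): n₁ = 209, n₀ = 289, n = 498; a·n₀/n = 170·289/498 = 98.6546; c·n₁/n = 111·209/498 = 46.5843
Stratum 2 (Site B): n₁ = 160, n₀ = 412, n = 572; a·n₀/n = 138·412/572 = 99.3986; c·n₁/n = 193·160/572 = 53.9860
Stratum 3 (Site C): n₁ = 317, n₀ = 267, n = 584; a·n₀/n = 206·267/584 = 94.1815; c·n₁/n = 73·317/584 = 39.6250
RR_MH = (98.6546 + 99.3986 + 94.1815) / (46.5843 + 53.9860 + 39.6250) = 292.2347 / 140.1954 = 2.08448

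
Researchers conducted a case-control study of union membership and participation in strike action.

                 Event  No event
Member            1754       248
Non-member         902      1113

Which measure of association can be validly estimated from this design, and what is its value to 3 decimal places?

8.727

Cells: a = 1754, b = 248, c = 902, d = 1113.
This is a case-control study: participants were sampled on outcome status, so risks in the source population cannot be estimated directly — relative risk is not valid here. The odds ratio is the appropriate measure.
OR = (a·d)/(b·c) = (1754 × 1113) / (248 × 902) = 1952202 / 223696 = 8.72703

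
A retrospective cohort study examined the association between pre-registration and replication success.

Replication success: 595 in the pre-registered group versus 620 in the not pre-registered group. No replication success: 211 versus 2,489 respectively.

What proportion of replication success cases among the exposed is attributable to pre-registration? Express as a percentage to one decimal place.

From the description: a = 595, b = 211, c = 620, d = 2489.
Risk in exposed = 595/806 = 0.73821; risk in unexposed = 620/3109 = 0.19942.
RR = 0.73821/0.19942 = 3.70178
AR% = (RR − 1)/RR × 100 = (3.70178 − 1)/3.70178 × 100 = 72.9860%

73.0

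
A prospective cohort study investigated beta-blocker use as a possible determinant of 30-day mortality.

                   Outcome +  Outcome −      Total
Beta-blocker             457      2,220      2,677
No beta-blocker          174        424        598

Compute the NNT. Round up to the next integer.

Risk in treated group = 457/2677 = 0.17071; risk in control = 174/598 = 0.29097.
Absolute risk reduction = 0.29097 − 0.17071 = 0.12026
NNT = 1 / ARR = 1 / 0.12026 = 8.316 → round up → 9

9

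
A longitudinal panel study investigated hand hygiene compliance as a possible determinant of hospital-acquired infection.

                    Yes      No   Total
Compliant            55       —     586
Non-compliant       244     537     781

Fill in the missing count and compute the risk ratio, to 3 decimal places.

The missing cell is in the exposed row: 586 − 55 = 531.
So a = 55, b = 531, c = 244, d = 537.
RR = [a/(a+b)] / [c/(c+d)] = (55/586) / (244/781) = 0.09386/0.31242 = 0.30042

0.300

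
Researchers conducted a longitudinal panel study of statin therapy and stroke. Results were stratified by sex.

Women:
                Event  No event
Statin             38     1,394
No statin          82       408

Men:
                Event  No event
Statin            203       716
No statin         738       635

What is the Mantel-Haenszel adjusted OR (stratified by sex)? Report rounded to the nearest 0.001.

OR_MH = Σ(aᵢdᵢ/nᵢ) / Σ(bᵢcᵢ/nᵢ), where nᵢ is the stratum total.
Stratum 1 (Women): n = 1922; a·d/n = 38·408/1922 = 8.0666; b·c/n = 1394·82/1922 = 59.4735
Stratum 2 (Men): n = 2292; a·d/n = 203·635/2292 = 56.2413; b·c/n = 716·738/2292 = 230.5445
OR_MH = (8.0666 + 56.2413) / (59.4735 + 230.5445) = 64.3079 / 290.0180 = 0.22174

0.222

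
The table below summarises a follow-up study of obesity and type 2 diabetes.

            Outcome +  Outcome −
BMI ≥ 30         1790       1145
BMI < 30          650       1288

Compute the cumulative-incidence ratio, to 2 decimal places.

1.82

Cells: a = 1790, b = 1145, c = 650, d = 1288.
Risk in exposed = 1790/2935 = 0.60988; risk in unexposed = 650/1938 = 0.33540.
RR = 0.60988 / 0.33540 = 1.81838
The risk among the exposed is 1.82 times that among the unexposed.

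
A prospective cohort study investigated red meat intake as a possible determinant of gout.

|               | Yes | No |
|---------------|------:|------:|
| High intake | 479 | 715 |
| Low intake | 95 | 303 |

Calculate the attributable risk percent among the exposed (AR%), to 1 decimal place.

Cells: a = 479, b = 715, c = 95, d = 303.
Risk in exposed = 479/1194 = 0.40117; risk in unexposed = 95/398 = 0.23869.
RR = 0.40117/0.23869 = 1.68070
AR% = (RR − 1)/RR × 100 = (1.68070 − 1)/1.68070 × 100 = 40.5010%

40.5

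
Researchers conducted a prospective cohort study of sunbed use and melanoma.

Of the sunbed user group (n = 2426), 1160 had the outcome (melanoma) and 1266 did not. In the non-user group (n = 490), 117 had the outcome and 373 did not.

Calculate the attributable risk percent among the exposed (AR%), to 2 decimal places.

From the description: a = 1160, b = 1266, c = 117, d = 373.
Risk in exposed = 1160/2426 = 0.47815; risk in unexposed = 117/490 = 0.23878.
RR = 0.47815/0.23878 = 2.00252
AR% = (RR − 1)/RR × 100 = (2.00252 − 1)/2.00252 × 100 = 50.0630%

50.06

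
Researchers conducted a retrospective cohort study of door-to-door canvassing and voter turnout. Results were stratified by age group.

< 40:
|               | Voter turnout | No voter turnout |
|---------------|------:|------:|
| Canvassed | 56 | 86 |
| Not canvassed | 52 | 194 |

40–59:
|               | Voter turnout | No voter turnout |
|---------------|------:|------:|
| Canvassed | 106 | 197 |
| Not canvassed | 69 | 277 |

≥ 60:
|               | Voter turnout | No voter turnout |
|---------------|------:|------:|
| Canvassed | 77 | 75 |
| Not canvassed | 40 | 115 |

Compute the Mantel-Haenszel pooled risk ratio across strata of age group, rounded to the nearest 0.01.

RR_MH = Σ(aᵢ·n₀ᵢ/nᵢ) / Σ(cᵢ·n₁ᵢ/nᵢ), with n₁ᵢ = aᵢ+bᵢ (exposed), n₀ᵢ = cᵢ+dᵢ (unexposed), nᵢ = n₁ᵢ+n₀ᵢ.
Stratum 1 (< 40): n₁ = 142, n₀ = 246, n = 388; a·n₀/n = 56·246/388 = 35.5052; c·n₁/n = 52·142/388 = 19.0309
Stratum 2 (40–59): n₁ = 303, n₀ = 346, n = 649; a·n₀/n = 106·346/649 = 56.5116; c·n₁/n = 69·303/649 = 32.2142
Stratum 3 (≥ 60): n₁ = 152, n₀ = 155, n = 307; a·n₀/n = 77·155/307 = 38.8762; c·n₁/n = 40·152/307 = 19.8046
RR_MH = (35.5052 + 56.5116 + 38.8762) / (19.0309 + 32.2142 + 19.8046) = 130.8929 / 71.0497 = 1.84227

1.84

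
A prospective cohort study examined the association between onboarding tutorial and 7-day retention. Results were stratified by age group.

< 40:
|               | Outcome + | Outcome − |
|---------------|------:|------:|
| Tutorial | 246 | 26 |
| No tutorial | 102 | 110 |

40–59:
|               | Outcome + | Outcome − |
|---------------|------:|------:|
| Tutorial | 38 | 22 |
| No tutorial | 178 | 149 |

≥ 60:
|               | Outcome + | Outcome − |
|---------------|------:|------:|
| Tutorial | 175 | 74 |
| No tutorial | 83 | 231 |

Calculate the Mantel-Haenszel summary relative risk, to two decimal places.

1.95

RR_MH = Σ(aᵢ·n₀ᵢ/nᵢ) / Σ(cᵢ·n₁ᵢ/nᵢ), with n₁ᵢ = aᵢ+bᵢ (exposed), n₀ᵢ = cᵢ+dᵢ (unexposed), nᵢ = n₁ᵢ+n₀ᵢ.
Stratum 1 (< 40): n₁ = 272, n₀ = 212, n = 484; a·n₀/n = 246·212/484 = 107.7521; c·n₁/n = 102·272/484 = 57.3223
Stratum 2 (40–59): n₁ = 60, n₀ = 327, n = 387; a·n₀/n = 38·327/387 = 32.1085; c·n₁/n = 178·60/387 = 27.5969
Stratum 3 (≥ 60): n₁ = 249, n₀ = 314, n = 563; a·n₀/n = 175·314/563 = 97.6021; c·n₁/n = 83·249/563 = 36.7087
RR_MH = (107.7521 + 32.1085 + 97.6021) / (57.3223 + 27.5969 + 36.7087) = 237.4627 / 121.6279 = 1.95237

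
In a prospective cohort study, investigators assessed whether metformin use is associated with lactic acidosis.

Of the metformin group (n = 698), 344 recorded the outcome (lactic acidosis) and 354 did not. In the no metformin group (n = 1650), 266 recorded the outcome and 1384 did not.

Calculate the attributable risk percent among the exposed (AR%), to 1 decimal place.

From the description: a = 344, b = 354, c = 266, d = 1384.
Risk in exposed = 344/698 = 0.49284; risk in unexposed = 266/1650 = 0.16121.
RR = 0.49284/0.16121 = 3.05707
AR% = (RR − 1)/RR × 100 = (3.05707 − 1)/3.05707 × 100 = 67.2889%

67.3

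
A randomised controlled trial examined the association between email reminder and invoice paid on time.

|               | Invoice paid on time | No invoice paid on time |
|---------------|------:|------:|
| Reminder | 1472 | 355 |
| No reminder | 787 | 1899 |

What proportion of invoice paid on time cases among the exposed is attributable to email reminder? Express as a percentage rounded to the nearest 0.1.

Cells: a = 1472, b = 355, c = 787, d = 1899.
Risk in exposed = 1472/1827 = 0.80569; risk in unexposed = 787/2686 = 0.29300.
RR = 0.80569/0.29300 = 2.74980
AR% = (RR − 1)/RR × 100 = (2.74980 − 1)/2.74980 × 100 = 63.6337%

63.6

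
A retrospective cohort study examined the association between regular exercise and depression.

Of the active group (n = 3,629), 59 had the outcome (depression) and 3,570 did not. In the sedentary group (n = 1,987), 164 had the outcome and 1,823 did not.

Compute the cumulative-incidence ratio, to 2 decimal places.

From the description: a = 59, b = 3570, c = 164, d = 1823.
Risk in exposed = 59/3629 = 0.01626; risk in unexposed = 164/1987 = 0.08254.
RR = 0.01626 / 0.08254 = 0.19698
The risk is 80% lower among the exposed than among the unexposed.

0.20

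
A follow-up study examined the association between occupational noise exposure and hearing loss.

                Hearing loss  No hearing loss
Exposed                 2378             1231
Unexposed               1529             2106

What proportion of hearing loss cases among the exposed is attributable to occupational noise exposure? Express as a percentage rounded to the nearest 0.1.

Cells: a = 2378, b = 1231, c = 1529, d = 2106.
Risk in exposed = 2378/3609 = 0.65891; risk in unexposed = 1529/3635 = 0.42063.
RR = 0.65891/0.42063 = 1.56647
AR% = (RR − 1)/RR × 100 = (1.56647 − 1)/1.56647 × 100 = 36.1622%

36.2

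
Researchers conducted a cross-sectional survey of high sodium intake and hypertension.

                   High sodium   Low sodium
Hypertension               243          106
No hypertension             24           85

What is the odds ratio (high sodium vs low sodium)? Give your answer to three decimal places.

Reading the table with exposure as columns: a = 243 (High sodium, case), b = 24 (High sodium, non-case), c = 106 (Low sodium, case), d = 85.
OR = (a·d)/(b·c) = (243 × 85) / (24 × 106) = 20655 / 2544 = 8.11910
The odds of hypertension are about 8.12 times as high in the high sodium group.

8.119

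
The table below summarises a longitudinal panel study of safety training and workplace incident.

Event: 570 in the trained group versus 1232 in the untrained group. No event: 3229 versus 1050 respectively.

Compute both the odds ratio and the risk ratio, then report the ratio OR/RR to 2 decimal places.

0.54

From the description: a = 570, b = 3229, c = 1232, d = 1050.
OR = (570·1050)/(3229·1232) = 598500/3978128 = 0.15045
Risk in exposed = 570/3799 = 0.15004; risk in unexposed = 1232/2282 = 0.53988; RR = 0.27791
OR/RR = 0.15045 / 0.27791 = 0.54135
The outcome is not rare, so the OR lies further from 1 than the RR.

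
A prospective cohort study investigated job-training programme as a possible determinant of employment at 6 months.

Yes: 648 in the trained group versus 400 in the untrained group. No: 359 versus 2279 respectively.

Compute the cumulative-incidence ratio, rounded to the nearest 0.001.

From the description: a = 648, b = 359, c = 400, d = 2279.
Risk in exposed = 648/1007 = 0.64350; risk in unexposed = 400/2679 = 0.14931.
RR = 0.64350 / 0.14931 = 4.30981
The risk among the exposed is 4.31 times that among the unexposed.

4.310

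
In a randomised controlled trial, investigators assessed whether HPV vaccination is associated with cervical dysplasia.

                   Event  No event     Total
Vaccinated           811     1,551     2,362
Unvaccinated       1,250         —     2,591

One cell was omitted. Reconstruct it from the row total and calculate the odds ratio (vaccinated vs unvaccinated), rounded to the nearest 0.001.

0.561

The missing cell is in the unexposed row: 2591 − 1250 = 1341.
So a = 811, b = 1551, c = 1250, d = 1341.
OR = (a·d)/(b·c) = (811 × 1341) / (1551 × 1250) = 1087551 / 1938750 = 0.56095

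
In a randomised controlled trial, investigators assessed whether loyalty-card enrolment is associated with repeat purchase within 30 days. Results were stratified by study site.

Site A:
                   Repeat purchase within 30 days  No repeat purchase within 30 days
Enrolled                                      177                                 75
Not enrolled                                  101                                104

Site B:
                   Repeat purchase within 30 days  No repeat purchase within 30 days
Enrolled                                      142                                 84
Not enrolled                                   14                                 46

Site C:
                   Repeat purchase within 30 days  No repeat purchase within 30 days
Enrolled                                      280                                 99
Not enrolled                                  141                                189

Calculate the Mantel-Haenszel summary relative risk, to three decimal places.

1.685

RR_MH = Σ(aᵢ·n₀ᵢ/nᵢ) / Σ(cᵢ·n₁ᵢ/nᵢ), with n₁ᵢ = aᵢ+bᵢ (exposed), n₀ᵢ = cᵢ+dᵢ (unexposed), nᵢ = n₁ᵢ+n₀ᵢ.
Stratum 1 (Site A): n₁ = 252, n₀ = 205, n = 457; a·n₀/n = 177·205/457 = 79.3982; c·n₁/n = 101·252/457 = 55.6937
Stratum 2 (Site B): n₁ = 226, n₀ = 60, n = 286; a·n₀/n = 142·60/286 = 29.7902; c·n₁/n = 14·226/286 = 11.0629
Stratum 3 (Site C): n₁ = 379, n₀ = 330, n = 709; a·n₀/n = 280·330/709 = 130.3244; c·n₁/n = 141·379/709 = 75.3724
RR_MH = (79.3982 + 29.7902 + 130.3244) / (55.6937 + 11.0629 + 75.3724) = 239.5129 / 142.1289 = 1.68518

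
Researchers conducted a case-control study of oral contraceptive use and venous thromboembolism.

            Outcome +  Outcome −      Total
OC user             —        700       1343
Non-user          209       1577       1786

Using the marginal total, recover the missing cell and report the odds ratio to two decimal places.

The missing cell is in the exposed row: 1343 − 700 = 643.
So a = 643, b = 700, c = 209, d = 1577.
OR = (a·d)/(b·c) = (643 × 1577) / (700 × 209) = 1014011 / 146300 = 6.93104

6.93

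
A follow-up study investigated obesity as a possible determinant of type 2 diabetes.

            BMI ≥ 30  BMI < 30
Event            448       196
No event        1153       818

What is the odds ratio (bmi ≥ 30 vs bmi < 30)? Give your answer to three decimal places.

Reading the table with exposure as columns: a = 448 (BMI ≥ 30, case), b = 1153 (BMI ≥ 30, non-case), c = 196 (BMI < 30, case), d = 818.
OR = (a·d)/(b·c) = (448 × 818) / (1153 × 196) = 366464 / 225988 = 1.62161
The odds of type 2 diabetes are about 1.62 times as high in the bmi ≥ 30 group.

1.622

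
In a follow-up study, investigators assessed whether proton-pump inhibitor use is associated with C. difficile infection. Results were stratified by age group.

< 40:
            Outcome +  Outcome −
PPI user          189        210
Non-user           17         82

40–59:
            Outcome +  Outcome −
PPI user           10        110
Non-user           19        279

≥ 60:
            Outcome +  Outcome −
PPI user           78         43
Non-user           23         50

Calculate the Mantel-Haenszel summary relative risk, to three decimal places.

RR_MH = Σ(aᵢ·n₀ᵢ/nᵢ) / Σ(cᵢ·n₁ᵢ/nᵢ), with n₁ᵢ = aᵢ+bᵢ (exposed), n₀ᵢ = cᵢ+dᵢ (unexposed), nᵢ = n₁ᵢ+n₀ᵢ.
Stratum 1 (< 40): n₁ = 399, n₀ = 99, n = 498; a·n₀/n = 189·99/498 = 37.5723; c·n₁/n = 17·399/498 = 13.6205
Stratum 2 (40–59): n₁ = 120, n₀ = 298, n = 418; a·n₀/n = 10·298/418 = 7.1292; c·n₁/n = 19·120/418 = 5.4545
Stratum 3 (≥ 60): n₁ = 121, n₀ = 73, n = 194; a·n₀/n = 78·73/194 = 29.3505; c·n₁/n = 23·121/194 = 14.3454
RR_MH = (37.5723 + 7.1292 + 29.3505) / (13.6205 + 5.4545 + 14.3454) = 74.0520 / 33.4204 = 2.21577

2.216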